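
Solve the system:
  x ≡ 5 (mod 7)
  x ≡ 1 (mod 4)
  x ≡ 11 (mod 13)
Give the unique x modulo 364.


Moduli 7, 4, 13 are pairwise coprime; by CRT there is a unique solution modulo M = 7 · 4 · 13 = 364.
Solve pairwise, accumulating the modulus:
  Start with x ≡ 5 (mod 7).
  Combine with x ≡ 1 (mod 4): since gcd(7, 4) = 1, we get a unique residue mod 28.
    Write x = 5 + 7·t and substitute into x ≡ 1 (mod 4): 7·t ≡ 1 − 5 = -4 (mod 4).
    Reduce coefficients mod 4: 3·t ≡ 0 (mod 4).
    The inverse of 3 mod 4 is 3 (since 3·3 = 9 = 2·4 + 1), so t ≡ 3·0 = 0 ≡ 0 (mod 4).
    Then x = 5 + 7·0 = 5, valid modulo lcm(7, 4) = 28: x ≡ 5 (mod 28).
  Combine with x ≡ 11 (mod 13): since gcd(28, 13) = 1, we get a unique residue mod 364.
    Write x = 5 + 28·t and substitute into x ≡ 11 (mod 13): 28·t ≡ 11 − 5 = 6 (mod 13).
    Reduce coefficients mod 13: 2·t ≡ 6 (mod 13).
    The inverse of 2 mod 13 is 7 (since 2·7 = 14 = 1·13 + 1), so t ≡ 7·6 = 42 ≡ 3 (mod 13).
    Then x = 5 + 28·3 = 89, valid modulo lcm(28, 13) = 364: x ≡ 89 (mod 364).
Verify: 89 mod 7 = 5 ✓, 89 mod 4 = 1 ✓, 89 mod 13 = 11 ✓.

x ≡ 89 (mod 364).


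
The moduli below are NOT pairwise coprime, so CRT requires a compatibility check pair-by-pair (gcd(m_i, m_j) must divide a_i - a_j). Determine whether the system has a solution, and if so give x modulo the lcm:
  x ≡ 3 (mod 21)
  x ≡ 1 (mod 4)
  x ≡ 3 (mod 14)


Moduli 21, 4, 14 are not pairwise coprime, so CRT works modulo lcm(m_i) when all pairwise compatibility conditions hold.
Pairwise compatibility: gcd(m_i, m_j) must divide a_i - a_j for every pair.
Merge one congruence at a time:
  Start: x ≡ 3 (mod 21).
  Combine with x ≡ 1 (mod 4): gcd(21, 4) = 1; 1 - 3 = -2, which IS divisible by 1, so compatible.
    Write x = 3 + 21·t and substitute into x ≡ 1 (mod 4): 21·t ≡ 1 − 3 = -2 (mod 4).
    Reduce coefficients mod 4: 1·t ≡ 2 (mod 4).
    So t ≡ 2 (mod 4).
    Then x = 3 + 21·2 = 45, valid modulo lcm(21, 4) = 84: x ≡ 45 (mod 84).
  Combine with x ≡ 3 (mod 14): gcd(84, 14) = 14; 3 - 45 = -42, which IS divisible by 14, so compatible.
    Write x = 45 + 84·t and substitute into x ≡ 3 (mod 14): 84·t ≡ 3 − 45 = -42 (mod 14).
    Divide the congruence (and modulus) by g = 14: 6·t ≡ -3 (mod 1).
    Modulo 1 every t works; take t = 0.
    Then x = 45 + 84·0 = 45, valid modulo lcm(84, 14) = 84: x ≡ 45 (mod 84).
Verify: 45 mod 21 = 3, 45 mod 4 = 1, 45 mod 14 = 3.

x ≡ 45 (mod 84).


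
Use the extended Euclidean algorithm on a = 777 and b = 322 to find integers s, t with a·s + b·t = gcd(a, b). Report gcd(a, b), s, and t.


Euclidean algorithm on (777, 322) — divide until remainder is 0:
  777 = 2 · 322 + 133
  322 = 2 · 133 + 56
  133 = 2 · 56 + 21
  56 = 2 · 21 + 14
  21 = 1 · 14 + 7
  14 = 2 · 7 + 0
gcd(777, 322) = 7.
Track Bezout coefficients alongside the remainders: start with r₀ = 777 = a·1 + b·0 (s = 1, t = 0) and r₁ = 322 = a·0 + b·1 (s = 0, t = 1); each new remainder r_{k+1} = r_{k-1} − q_k·r_k inherits s_{k+1} = s_{k-1} − q_k·s_k, t_{k+1} = t_{k-1} − q_k·t_k, so r_k = a·s_k + b·t_k at every step:
  q = 2: r = 133, s = 1 − 2·0 = 1, t = 0 − 2·1 = -2  (check: 777·1 + 322·(-2) = 133)
  q = 2: r = 56, s = 0 − 2·1 = -2, t = 1 − 2·(-2) = 5  (check: 777·(-2) + 322·5 = 56)
  q = 2: r = 21, s = 1 − 2·(-2) = 5, t = -2 − 2·5 = -12  (check: 777·5 + 322·(-12) = 21)
  q = 2: r = 14, s = -2 − 2·5 = -12, t = 5 − 2·(-12) = 29  (check: 777·(-12) + 322·29 = 14)
  q = 1: r = 7, s = 5 − 1·(-12) = 17, t = -12 − 1·29 = -41  (check: 777·17 + 322·(-41) = 7)
The row with r = 7 (the gcd) gives the Bezout coefficients s = 17, t = -41.
Result: 777 · (17) + 322 · (-41) = 7.

gcd(777, 322) = 7; s = 17, t = -41 (check: 777·17 + 322·(-41) = 7).


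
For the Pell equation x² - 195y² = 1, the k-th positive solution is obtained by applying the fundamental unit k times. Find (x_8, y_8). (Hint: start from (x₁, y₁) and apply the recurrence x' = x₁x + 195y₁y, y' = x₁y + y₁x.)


Step 1: Find the fundamental solution (x₁, y₁) of x² - 195y² = 1.
  Expand √195 as a continued fraction. a₀ = ⌊√195⌋ = 13; iterate m_{k+1} = d_k·a_k − m_k, d_{k+1} = (195 − m_{k+1}²)/d_k, a_{k+1} = ⌊(a₀ + m_{k+1})/d_{k+1}⌋ (starting m₀ = 0, d₀ = 1), with convergents p_k = a_k·p_{k-1} + p_{k-2}, q_k = a_k·q_{k-1} + q_{k-2} (p₋₁ = 1, q₋₁ = 0):
  k = 0: a₀ = 13; p₀/q₀ = 13/1; p₀² − 195·q₀² = 169 − 195 = -26.
  k = 1: m = 13, d = 26, a = ⌊(13 + 13)/26⌋ = 1; p/q = (1·13 + 1)/(1·1 + 0) = 14/1; p² − 195·q² = 196 − 195 = 1.
  The first convergent with p² − 195·q² = 1 gives the fundamental solution (x₁, y₁) = (14, 1).
Step 2: Apply the recurrence (x_{n+1}, y_{n+1}) = (x₁x_n + 195y₁y_n, x₁y_n + y₁x_n) repeatedly.
  From (x_1, y_1) = (14, 1): x_2 = 14·14 + 195·1·1 = 391; y_2 = 14·1 + 1·14 = 28.
  From (x_2, y_2) = (391, 28): x_3 = 14·391 + 195·1·28 = 10934; y_3 = 14·28 + 1·391 = 783.
  From (x_3, y_3) = (10934, 783): x_4 = 14·10934 + 195·1·783 = 305761; y_4 = 14·783 + 1·10934 = 21896.
  From (x_4, y_4) = (305761, 21896): x_5 = 14·305761 + 195·1·21896 = 8550374; y_5 = 14·21896 + 1·305761 = 612305.
  From (x_5, y_5) = (8550374, 612305): x_6 = 14·8550374 + 195·1·612305 = 239104711; y_6 = 14·612305 + 1·8550374 = 17122644.
  From (x_6, y_6) = (239104711, 17122644): x_7 = 14·239104711 + 195·1·17122644 = 6686381534; y_7 = 14·17122644 + 1·239104711 = 478821727.
  From (x_7, y_7) = (6686381534, 478821727): x_8 = 14·6686381534 + 195·1·478821727 = 186979578241; y_8 = 14·478821727 + 1·6686381534 = 13389885712.
Step 3: Verify x_8² - 195·y_8² = 34961362679182240654081 - 34961362679182240654080 = 1 (should be 1). ✓

(x_1, y_1) = (14, 1); (x_8, y_8) = (186979578241, 13389885712).


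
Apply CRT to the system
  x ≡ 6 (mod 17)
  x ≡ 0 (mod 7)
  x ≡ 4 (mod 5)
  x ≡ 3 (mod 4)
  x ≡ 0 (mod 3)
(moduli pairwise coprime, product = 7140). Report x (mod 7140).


Product of moduli M = 17 · 7 · 5 · 4 · 3 = 7140.
Merge one congruence at a time:
  Start: x ≡ 6 (mod 17).
  Combine with x ≡ 0 (mod 7); new modulus lcm = 119.
    Write x = 6 + 17·t and substitute into x ≡ 0 (mod 7): 17·t ≡ 0 − 6 = -6 (mod 7).
    Reduce coefficients mod 7: 3·t ≡ 1 (mod 7).
    The inverse of 3 mod 7 is 5 (since 3·5 = 15 = 2·7 + 1), so t ≡ 5·1 = 5 ≡ 5 (mod 7).
    Then x = 6 + 17·5 = 91, valid modulo lcm(17, 7) = 119: x ≡ 91 (mod 119).
  Combine with x ≡ 4 (mod 5); new modulus lcm = 595.
    Write x = 91 + 119·t and substitute into x ≡ 4 (mod 5): 119·t ≡ 4 − 91 = -87 (mod 5).
    Reduce coefficients mod 5: 4·t ≡ 3 (mod 5).
    The inverse of 4 mod 5 is 4 (since 4·4 = 16 = 3·5 + 1), so t ≡ 4·3 = 12 ≡ 2 (mod 5).
    Then x = 91 + 119·2 = 329, valid modulo lcm(119, 5) = 595: x ≡ 329 (mod 595).
  Combine with x ≡ 3 (mod 4); new modulus lcm = 2380.
    Write x = 329 + 595·t and substitute into x ≡ 3 (mod 4): 595·t ≡ 3 − 329 = -326 (mod 4).
    Reduce coefficients mod 4: 3·t ≡ 2 (mod 4).
    The inverse of 3 mod 4 is 3 (since 3·3 = 9 = 2·4 + 1), so t ≡ 3·2 = 6 ≡ 2 (mod 4).
    Then x = 329 + 595·2 = 1519, valid modulo lcm(595, 4) = 2380: x ≡ 1519 (mod 2380).
  Combine with x ≡ 0 (mod 3); new modulus lcm = 7140.
    Write x = 1519 + 2380·t and substitute into x ≡ 0 (mod 3): 2380·t ≡ 0 − 1519 = -1519 (mod 3).
    Reduce coefficients mod 3: 1·t ≡ 2 (mod 3).
    So t ≡ 2 (mod 3).
    Then x = 1519 + 2380·2 = 6279, valid modulo lcm(2380, 3) = 7140: x ≡ 6279 (mod 7140).
Verify against each original: 6279 mod 17 = 6, 6279 mod 7 = 0, 6279 mod 5 = 4, 6279 mod 4 = 3, 6279 mod 3 = 0.

x ≡ 6279 (mod 7140).


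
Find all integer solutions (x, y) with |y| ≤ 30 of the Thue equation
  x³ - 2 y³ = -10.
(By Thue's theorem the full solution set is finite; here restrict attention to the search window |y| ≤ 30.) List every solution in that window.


The equation is x³ - 2y³ = -10. For fixed y, x³ = 2·y³ − 10, so a solution requires the RHS to be a perfect cube.
Strategy: iterate y from -30 to 30, compute RHS = 2·y³ − 10, and check whether it is a (positive or negative) perfect cube.
Check small values of y:
  y = 0: RHS = -10 is not a perfect cube.
  y = 1: RHS = -8 = (-2)³ ⇒ x = -2 works.
  y = -1: RHS = -12 is not a perfect cube.
  y = 2: RHS = 6 is not a perfect cube.
  y = -2: RHS = -26 is not a perfect cube.
  y = 3: RHS = 44 is not a perfect cube.
  y = -3: RHS = -64 = (-4)³ ⇒ x = -4 works.
Continuing the search up to |y| = 30 finds no further solutions beyond those listed.
Collected solutions: (-2, 1), (-4, -3).

Solutions (with |y| ≤ 30): (-2, 1), (-4, -3).


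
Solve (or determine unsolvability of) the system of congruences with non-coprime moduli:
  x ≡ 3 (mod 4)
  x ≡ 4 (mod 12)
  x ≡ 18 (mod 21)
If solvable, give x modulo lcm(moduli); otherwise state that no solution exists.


Moduli 4, 12, 21 are not pairwise coprime, so CRT works modulo lcm(m_i) when all pairwise compatibility conditions hold.
Pairwise compatibility: gcd(m_i, m_j) must divide a_i - a_j for every pair.
Merge one congruence at a time:
  Start: x ≡ 3 (mod 4).
  Combine with x ≡ 4 (mod 12): gcd(4, 12) = 4, and 4 - 3 = 1 is NOT divisible by 4.
    ⇒ system is inconsistent (no integer solution).

No solution (the system is inconsistent).


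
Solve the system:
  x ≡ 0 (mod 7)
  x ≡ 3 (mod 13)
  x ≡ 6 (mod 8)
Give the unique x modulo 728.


Moduli 7, 13, 8 are pairwise coprime; by CRT there is a unique solution modulo M = 7 · 13 · 8 = 728.
Solve pairwise, accumulating the modulus:
  Start with x ≡ 0 (mod 7).
  Combine with x ≡ 3 (mod 13): since gcd(7, 13) = 1, we get a unique residue mod 91.
    Write x = 0 + 7·t and substitute into x ≡ 3 (mod 13): 7·t ≡ 3 − 0 = 3 (mod 13).
    The inverse of 7 mod 13 is 2 (since 7·2 = 14 = 1·13 + 1), so t ≡ 2·3 = 6 ≡ 6 (mod 13).
    Then x = 0 + 7·6 = 42, valid modulo lcm(7, 13) = 91: x ≡ 42 (mod 91).
  Combine with x ≡ 6 (mod 8): since gcd(91, 8) = 1, we get a unique residue mod 728.
    Write x = 42 + 91·t and substitute into x ≡ 6 (mod 8): 91·t ≡ 6 − 42 = -36 (mod 8).
    Reduce coefficients mod 8: 3·t ≡ 4 (mod 8).
    The inverse of 3 mod 8 is 3 (since 3·3 = 9 = 1·8 + 1), so t ≡ 3·4 = 12 ≡ 4 (mod 8).
    Then x = 42 + 91·4 = 406, valid modulo lcm(91, 8) = 728: x ≡ 406 (mod 728).
Verify: 406 mod 7 = 0 ✓, 406 mod 13 = 3 ✓, 406 mod 8 = 6 ✓.

x ≡ 406 (mod 728).


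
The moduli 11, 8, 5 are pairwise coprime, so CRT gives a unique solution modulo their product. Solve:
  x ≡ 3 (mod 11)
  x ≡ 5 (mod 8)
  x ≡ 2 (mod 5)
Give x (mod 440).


Moduli 11, 8, 5 are pairwise coprime; by CRT there is a unique solution modulo M = 11 · 8 · 5 = 440.
Solve pairwise, accumulating the modulus:
  Start with x ≡ 3 (mod 11).
  Combine with x ≡ 5 (mod 8): since gcd(11, 8) = 1, we get a unique residue mod 88.
    Write x = 3 + 11·t and substitute into x ≡ 5 (mod 8): 11·t ≡ 5 − 3 = 2 (mod 8).
    Reduce coefficients mod 8: 3·t ≡ 2 (mod 8).
    The inverse of 3 mod 8 is 3 (since 3·3 = 9 = 1·8 + 1), so t ≡ 3·2 = 6 ≡ 6 (mod 8).
    Then x = 3 + 11·6 = 69, valid modulo lcm(11, 8) = 88: x ≡ 69 (mod 88).
  Combine with x ≡ 2 (mod 5): since gcd(88, 5) = 1, we get a unique residue mod 440.
    Write x = 69 + 88·t and substitute into x ≡ 2 (mod 5): 88·t ≡ 2 − 69 = -67 (mod 5).
    Reduce coefficients mod 5: 3·t ≡ 3 (mod 5).
    The inverse of 3 mod 5 is 2 (since 3·2 = 6 = 1·5 + 1), so t ≡ 2·3 = 6 ≡ 1 (mod 5).
    Then x = 69 + 88·1 = 157, valid modulo lcm(88, 5) = 440: x ≡ 157 (mod 440).
Verify: 157 mod 11 = 3 ✓, 157 mod 8 = 5 ✓, 157 mod 5 = 2 ✓.

x ≡ 157 (mod 440).


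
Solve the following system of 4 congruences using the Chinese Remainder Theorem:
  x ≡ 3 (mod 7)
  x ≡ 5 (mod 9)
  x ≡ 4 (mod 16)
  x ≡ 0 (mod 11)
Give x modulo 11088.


Product of moduli M = 7 · 9 · 16 · 11 = 11088.
Merge one congruence at a time:
  Start: x ≡ 3 (mod 7).
  Combine with x ≡ 5 (mod 9); new modulus lcm = 63.
    Write x = 3 + 7·t and substitute into x ≡ 5 (mod 9): 7·t ≡ 5 − 3 = 2 (mod 9).
    The inverse of 7 mod 9 is 4 (since 7·4 = 28 = 3·9 + 1), so t ≡ 4·2 = 8 ≡ 8 (mod 9).
    Then x = 3 + 7·8 = 59, valid modulo lcm(7, 9) = 63: x ≡ 59 (mod 63).
  Combine with x ≡ 4 (mod 16); new modulus lcm = 1008.
    Write x = 59 + 63·t and substitute into x ≡ 4 (mod 16): 63·t ≡ 4 − 59 = -55 (mod 16).
    Reduce coefficients mod 16: 15·t ≡ 9 (mod 16).
    The inverse of 15 mod 16 is 15 (since 15·15 = 225 = 14·16 + 1), so t ≡ 15·9 = 135 ≡ 7 (mod 16).
    Then x = 59 + 63·7 = 500, valid modulo lcm(63, 16) = 1008: x ≡ 500 (mod 1008).
  Combine with x ≡ 0 (mod 11); new modulus lcm = 11088.
    Write x = 500 + 1008·t and substitute into x ≡ 0 (mod 11): 1008·t ≡ 0 − 500 = -500 (mod 11).
    Reduce coefficients mod 11: 7·t ≡ 6 (mod 11).
    The inverse of 7 mod 11 is 8 (since 7·8 = 56 = 5·11 + 1), so t ≡ 8·6 = 48 ≡ 4 (mod 11).
    Then x = 500 + 1008·4 = 4532, valid modulo lcm(1008, 11) = 11088: x ≡ 4532 (mod 11088).
Verify against each original: 4532 mod 7 = 3, 4532 mod 9 = 5, 4532 mod 16 = 4, 4532 mod 11 = 0.

x ≡ 4532 (mod 11088).


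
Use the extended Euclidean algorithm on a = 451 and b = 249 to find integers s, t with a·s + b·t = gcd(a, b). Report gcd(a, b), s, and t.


Euclidean algorithm on (451, 249) — divide until remainder is 0:
  451 = 1 · 249 + 202
  249 = 1 · 202 + 47
  202 = 4 · 47 + 14
  47 = 3 · 14 + 5
  14 = 2 · 5 + 4
  5 = 1 · 4 + 1
  4 = 4 · 1 + 0
gcd(451, 249) = 1.
Track Bezout coefficients alongside the remainders: start with r₀ = 451 = a·1 + b·0 (s = 1, t = 0) and r₁ = 249 = a·0 + b·1 (s = 0, t = 1); each new remainder r_{k+1} = r_{k-1} − q_k·r_k inherits s_{k+1} = s_{k-1} − q_k·s_k, t_{k+1} = t_{k-1} − q_k·t_k, so r_k = a·s_k + b·t_k at every step:
  q = 1: r = 202, s = 1 − 1·0 = 1, t = 0 − 1·1 = -1  (check: 451·1 + 249·(-1) = 202)
  q = 1: r = 47, s = 0 − 1·1 = -1, t = 1 − 1·(-1) = 2  (check: 451·(-1) + 249·2 = 47)
  q = 4: r = 14, s = 1 − 4·(-1) = 5, t = -1 − 4·2 = -9  (check: 451·5 + 249·(-9) = 14)
  q = 3: r = 5, s = -1 − 3·5 = -16, t = 2 − 3·(-9) = 29  (check: 451·(-16) + 249·29 = 5)
  q = 2: r = 4, s = 5 − 2·(-16) = 37, t = -9 − 2·29 = -67  (check: 451·37 + 249·(-67) = 4)
  q = 1: r = 1, s = -16 − 1·37 = -53, t = 29 − 1·(-67) = 96  (check: 451·(-53) + 249·96 = 1)
The row with r = 1 (the gcd) gives the Bezout coefficients s = -53, t = 96.
Result: 451 · (-53) + 249 · (96) = 1.

gcd(451, 249) = 1; s = -53, t = 96 (check: 451·(-53) + 249·96 = 1).


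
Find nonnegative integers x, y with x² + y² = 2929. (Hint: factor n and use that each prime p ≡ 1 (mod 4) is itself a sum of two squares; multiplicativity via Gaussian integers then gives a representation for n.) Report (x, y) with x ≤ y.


Step 1: Factor n = 2929 = 29 · 101.
Step 2: Check the mod-4 condition on each prime factor: 29 ≡ 1 (mod 4), exponent 1; 101 ≡ 1 (mod 4), exponent 1.
All primes ≡ 3 (mod 4) appear to even exponent (or don't appear), so by the two-squares theorem n IS expressible as a sum of two squares.
Step 3: Build a representation. Here n = 29 · 101 is a product of primes ≡ 1 (mod 4). Each prime p ≡ 1 (mod 4) is itself a sum of two squares; find a² by testing p − a² for a perfect square:
  29: 29 − 1² = 28, 29 − 2² = 25 = 5² ⇒ 29 = 2² + 5².
  101: 101 − 1² = 100 = 10² ⇒ 101 = 1² + 10².
  Combine using the Brahmagupta–Fibonacci identity (a² + b²)(c² + d²) = (ac − bd)² + (ad + bc)² = (ac + bd)² + (ad − bc)²:
  29 · 101 = 2929: from (2² + 5²)(1² + 10²), take (2·1 − 5·10, 2·10 + 5·1) = (2 − 50, 20 + 5) = (-48, 25); dropping signs (only squares matter) gives (48, 25); check 48² + 25² = 2304 + 625 = 2929 ✓.
Step 4: Order so x ≤ y and verify: 25² + 48² = 625 + 2304 = 2929 = n. ✓

n = 2929 = 25² + 48² (one valid representation with x ≤ y).


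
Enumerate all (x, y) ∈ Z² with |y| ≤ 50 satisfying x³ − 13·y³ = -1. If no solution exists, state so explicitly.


The equation is x³ - 13y³ = -1. For fixed y, x³ = 13·y³ − 1, so a solution requires the RHS to be a perfect cube.
Strategy: iterate y from -50 to 50, compute RHS = 13·y³ − 1, and check whether it is a (positive or negative) perfect cube.
Check small values of y:
  y = 0: RHS = -1 = (-1)³ ⇒ x = -1 works.
  y = 1: RHS = 12 is not a perfect cube.
  y = -1: RHS = -14 is not a perfect cube.
  y = 2: RHS = 103 is not a perfect cube.
  y = -2: RHS = -105 is not a perfect cube.
  y = 3: RHS = 350 is not a perfect cube.
  y = -3: RHS = -352 is not a perfect cube.
Continuing the search up to |y| = 50 finds no further solutions beyond those listed.
Collected solutions: (-1, 0).

Solutions (with |y| ≤ 50): (-1, 0).


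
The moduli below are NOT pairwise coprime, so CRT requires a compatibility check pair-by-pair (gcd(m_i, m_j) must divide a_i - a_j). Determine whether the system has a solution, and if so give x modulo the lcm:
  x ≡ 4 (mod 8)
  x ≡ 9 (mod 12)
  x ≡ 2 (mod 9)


Moduli 8, 12, 9 are not pairwise coprime, so CRT works modulo lcm(m_i) when all pairwise compatibility conditions hold.
Pairwise compatibility: gcd(m_i, m_j) must divide a_i - a_j for every pair.
Merge one congruence at a time:
  Start: x ≡ 4 (mod 8).
  Combine with x ≡ 9 (mod 12): gcd(8, 12) = 4, and 9 - 4 = 5 is NOT divisible by 4.
    ⇒ system is inconsistent (no integer solution).

No solution (the system is inconsistent).


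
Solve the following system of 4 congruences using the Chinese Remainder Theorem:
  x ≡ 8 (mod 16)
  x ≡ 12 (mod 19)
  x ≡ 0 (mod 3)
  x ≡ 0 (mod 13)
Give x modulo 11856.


Product of moduli M = 16 · 19 · 3 · 13 = 11856.
Merge one congruence at a time:
  Start: x ≡ 8 (mod 16).
  Combine with x ≡ 12 (mod 19); new modulus lcm = 304.
    Write x = 8 + 16·t and substitute into x ≡ 12 (mod 19): 16·t ≡ 12 − 8 = 4 (mod 19).
    The inverse of 16 mod 19 is 6 (since 16·6 = 96 = 5·19 + 1), so t ≡ 6·4 = 24 ≡ 5 (mod 19).
    Then x = 8 + 16·5 = 88, valid modulo lcm(16, 19) = 304: x ≡ 88 (mod 304).
  Combine with x ≡ 0 (mod 3); new modulus lcm = 912.
    Write x = 88 + 304·t and substitute into x ≡ 0 (mod 3): 304·t ≡ 0 − 88 = -88 (mod 3).
    Reduce coefficients mod 3: 1·t ≡ 2 (mod 3).
    So t ≡ 2 (mod 3).
    Then x = 88 + 304·2 = 696, valid modulo lcm(304, 3) = 912: x ≡ 696 (mod 912).
  Combine with x ≡ 0 (mod 13); new modulus lcm = 11856.
    Write x = 696 + 912·t and substitute into x ≡ 0 (mod 13): 912·t ≡ 0 − 696 = -696 (mod 13).
    Reduce coefficients mod 13: 2·t ≡ 6 (mod 13).
    The inverse of 2 mod 13 is 7 (since 2·7 = 14 = 1·13 + 1), so t ≡ 7·6 = 42 ≡ 3 (mod 13).
    Then x = 696 + 912·3 = 3432, valid modulo lcm(912, 13) = 11856: x ≡ 3432 (mod 11856).
Verify against each original: 3432 mod 16 = 8, 3432 mod 19 = 12, 3432 mod 3 = 0, 3432 mod 13 = 0.

x ≡ 3432 (mod 11856).


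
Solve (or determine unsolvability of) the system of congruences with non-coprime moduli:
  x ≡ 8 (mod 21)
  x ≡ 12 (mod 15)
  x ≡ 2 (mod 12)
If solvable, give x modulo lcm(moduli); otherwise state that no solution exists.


Moduli 21, 15, 12 are not pairwise coprime, so CRT works modulo lcm(m_i) when all pairwise compatibility conditions hold.
Pairwise compatibility: gcd(m_i, m_j) must divide a_i - a_j for every pair.
Merge one congruence at a time:
  Start: x ≡ 8 (mod 21).
  Combine with x ≡ 12 (mod 15): gcd(21, 15) = 3, and 12 - 8 = 4 is NOT divisible by 3.
    ⇒ system is inconsistent (no integer solution).

No solution (the system is inconsistent).


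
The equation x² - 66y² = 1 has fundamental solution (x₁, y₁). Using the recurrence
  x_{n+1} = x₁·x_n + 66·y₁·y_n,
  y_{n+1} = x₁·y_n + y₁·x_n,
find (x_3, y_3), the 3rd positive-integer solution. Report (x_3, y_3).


Step 1: Find the fundamental solution (x₁, y₁) of x² - 66y² = 1.
  Expand √66 as a continued fraction. a₀ = ⌊√66⌋ = 8; iterate m_{k+1} = d_k·a_k − m_k, d_{k+1} = (66 − m_{k+1}²)/d_k, a_{k+1} = ⌊(a₀ + m_{k+1})/d_{k+1}⌋ (starting m₀ = 0, d₀ = 1), with convergents p_k = a_k·p_{k-1} + p_{k-2}, q_k = a_k·q_{k-1} + q_{k-2} (p₋₁ = 1, q₋₁ = 0):
  k = 0: a₀ = 8; p₀/q₀ = 8/1; p₀² − 66·q₀² = 64 − 66 = -2.
  k = 1: m = 8, d = 2, a = ⌊(8 + 8)/2⌋ = 8; p/q = (8·8 + 1)/(8·1 + 0) = 65/8; p² − 66·q² = 4225 − 4224 = 1.
  The first convergent with p² − 66·q² = 1 gives the fundamental solution (x₁, y₁) = (65, 8).
Step 2: Apply the recurrence (x_{n+1}, y_{n+1}) = (x₁x_n + 66y₁y_n, x₁y_n + y₁x_n) repeatedly.
  From (x_1, y_1) = (65, 8): x_2 = 65·65 + 66·8·8 = 8449; y_2 = 65·8 + 8·65 = 1040.
  From (x_2, y_2) = (8449, 1040): x_3 = 65·8449 + 66·8·1040 = 1098305; y_3 = 65·1040 + 8·8449 = 135192.
Step 3: Verify x_3² - 66·y_3² = 1206273873025 - 1206273873024 = 1 (should be 1). ✓

(x_1, y_1) = (65, 8); (x_3, y_3) = (1098305, 135192).


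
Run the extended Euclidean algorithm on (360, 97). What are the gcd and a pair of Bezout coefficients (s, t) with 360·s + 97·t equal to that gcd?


Euclidean algorithm on (360, 97) — divide until remainder is 0:
  360 = 3 · 97 + 69
  97 = 1 · 69 + 28
  69 = 2 · 28 + 13
  28 = 2 · 13 + 2
  13 = 6 · 2 + 1
  2 = 2 · 1 + 0
gcd(360, 97) = 1.
Track Bezout coefficients alongside the remainders: start with r₀ = 360 = a·1 + b·0 (s = 1, t = 0) and r₁ = 97 = a·0 + b·1 (s = 0, t = 1); each new remainder r_{k+1} = r_{k-1} − q_k·r_k inherits s_{k+1} = s_{k-1} − q_k·s_k, t_{k+1} = t_{k-1} − q_k·t_k, so r_k = a·s_k + b·t_k at every step:
  q = 3: r = 69, s = 1 − 3·0 = 1, t = 0 − 3·1 = -3  (check: 360·1 + 97·(-3) = 69)
  q = 1: r = 28, s = 0 − 1·1 = -1, t = 1 − 1·(-3) = 4  (check: 360·(-1) + 97·4 = 28)
  q = 2: r = 13, s = 1 − 2·(-1) = 3, t = -3 − 2·4 = -11  (check: 360·3 + 97·(-11) = 13)
  q = 2: r = 2, s = -1 − 2·3 = -7, t = 4 − 2·(-11) = 26  (check: 360·(-7) + 97·26 = 2)
  q = 6: r = 1, s = 3 − 6·(-7) = 45, t = -11 − 6·26 = -167  (check: 360·45 + 97·(-167) = 1)
The row with r = 1 (the gcd) gives the Bezout coefficients s = 45, t = -167.
Result: 360 · (45) + 97 · (-167) = 1.

gcd(360, 97) = 1; s = 45, t = -167 (check: 360·45 + 97·(-167) = 1).


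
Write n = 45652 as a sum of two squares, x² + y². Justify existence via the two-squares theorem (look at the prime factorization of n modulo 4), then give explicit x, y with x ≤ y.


Step 1: Factor n = 45652 = 2^2 · 101 · 113.
Step 2: Check the mod-4 condition on each prime factor: 2 = 2 (special); 101 ≡ 1 (mod 4), exponent 1; 113 ≡ 1 (mod 4), exponent 1.
All primes ≡ 3 (mod 4) appear to even exponent (or don't appear), so by the two-squares theorem n IS expressible as a sum of two squares.
Step 3: Build a representation. Group n = k² · m with k = 2 and m = 101 · 113 = 11413 (a product of primes ≡ 1 (mod 4)); a representation of m scales to one of n via (k·x)² + (k·y)² = k²(x² + y²). Each prime p ≡ 1 (mod 4) is itself a sum of two squares; find a² by testing p − a² for a perfect square:
  101: 101 − 1² = 100 = 10² ⇒ 101 = 1² + 10².
  113: 113 − 1² = 112, 113 − 2² = 109, 113 − 3² = 104, 113 − 4² = 97, 113 − 5² = 88, 113 − 6² = 77, 113 − 7² = 64 = 8² ⇒ 113 = 7² + 8².
  Combine using the Brahmagupta–Fibonacci identity (a² + b²)(c² + d²) = (ac − bd)² + (ad + bc)² = (ac + bd)² + (ad − bc)²:
  101 · 113 = 11413: from (1² + 10²)(7² + 8²), take (1·7 − 10·8, 1·8 + 10·7) = (7 − 80, 8 + 70) = (-73, 78); dropping signs (only squares matter) gives (73, 78); check 73² + 78² = 5329 + 6084 = 11413 ✓.
  Scale by k = 2: (2·73, 2·78) = (146, 156).
Step 4: Order so x ≤ y and verify: 146² + 156² = 21316 + 24336 = 45652 = n. ✓

n = 45652 = 146² + 156² (one valid representation with x ≤ y).


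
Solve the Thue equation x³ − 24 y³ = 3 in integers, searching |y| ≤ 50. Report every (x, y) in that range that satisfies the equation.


The equation is x³ - 24y³ = 3. For fixed y, x³ = 24·y³ + 3, so a solution requires the RHS to be a perfect cube.
Strategy: iterate y from -50 to 50, compute RHS = 24·y³ + 3, and check whether it is a (positive or negative) perfect cube.
Check small values of y:
  y = 0: RHS = 3 is not a perfect cube.
  y = 1: RHS = 27 = (3)³ ⇒ x = 3 works.
  y = -1: RHS = -21 is not a perfect cube.
  y = 2: RHS = 195 is not a perfect cube.
  y = -2: RHS = -189 is not a perfect cube.
  y = 3: RHS = 651 is not a perfect cube.
  y = -3: RHS = -645 is not a perfect cube.
Continuing the search up to |y| = 50 finds no further solutions beyond those listed.
Collected solutions: (3, 1).

Solutions (with |y| ≤ 50): (3, 1).


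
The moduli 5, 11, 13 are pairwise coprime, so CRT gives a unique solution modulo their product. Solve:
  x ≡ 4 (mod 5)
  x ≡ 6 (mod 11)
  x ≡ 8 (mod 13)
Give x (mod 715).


Moduli 5, 11, 13 are pairwise coprime; by CRT there is a unique solution modulo M = 5 · 11 · 13 = 715.
Solve pairwise, accumulating the modulus:
  Start with x ≡ 4 (mod 5).
  Combine with x ≡ 6 (mod 11): since gcd(5, 11) = 1, we get a unique residue mod 55.
    Write x = 4 + 5·t and substitute into x ≡ 6 (mod 11): 5·t ≡ 6 − 4 = 2 (mod 11).
    The inverse of 5 mod 11 is 9 (since 5·9 = 45 = 4·11 + 1), so t ≡ 9·2 = 18 ≡ 7 (mod 11).
    Then x = 4 + 5·7 = 39, valid modulo lcm(5, 11) = 55: x ≡ 39 (mod 55).
  Combine with x ≡ 8 (mod 13): since gcd(55, 13) = 1, we get a unique residue mod 715.
    Write x = 39 + 55·t and substitute into x ≡ 8 (mod 13): 55·t ≡ 8 − 39 = -31 (mod 13).
    Reduce coefficients mod 13: 3·t ≡ 8 (mod 13).
    The inverse of 3 mod 13 is 9 (since 3·9 = 27 = 2·13 + 1), so t ≡ 9·8 = 72 ≡ 7 (mod 13).
    Then x = 39 + 55·7 = 424, valid modulo lcm(55, 13) = 715: x ≡ 424 (mod 715).
Verify: 424 mod 5 = 4 ✓, 424 mod 11 = 6 ✓, 424 mod 13 = 8 ✓.

x ≡ 424 (mod 715).


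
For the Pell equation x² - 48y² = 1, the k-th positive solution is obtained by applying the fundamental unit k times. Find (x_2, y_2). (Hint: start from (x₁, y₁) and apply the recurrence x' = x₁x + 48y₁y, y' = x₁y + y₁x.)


Step 1: Find the fundamental solution (x₁, y₁) of x² - 48y² = 1.
  Expand √48 as a continued fraction. a₀ = ⌊√48⌋ = 6; iterate m_{k+1} = d_k·a_k − m_k, d_{k+1} = (48 − m_{k+1}²)/d_k, a_{k+1} = ⌊(a₀ + m_{k+1})/d_{k+1}⌋ (starting m₀ = 0, d₀ = 1), with convergents p_k = a_k·p_{k-1} + p_{k-2}, q_k = a_k·q_{k-1} + q_{k-2} (p₋₁ = 1, q₋₁ = 0):
  k = 0: a₀ = 6; p₀/q₀ = 6/1; p₀² − 48·q₀² = 36 − 48 = -12.
  k = 1: m = 6, d = 12, a = ⌊(6 + 6)/12⌋ = 1; p/q = (1·6 + 1)/(1·1 + 0) = 7/1; p² − 48·q² = 49 − 48 = 1.
  The first convergent with p² − 48·q² = 1 gives the fundamental solution (x₁, y₁) = (7, 1).
Step 2: Apply the recurrence (x_{n+1}, y_{n+1}) = (x₁x_n + 48y₁y_n, x₁y_n + y₁x_n) repeatedly.
  From (x_1, y_1) = (7, 1): x_2 = 7·7 + 48·1·1 = 97; y_2 = 7·1 + 1·7 = 14.
Step 3: Verify x_2² - 48·y_2² = 9409 - 9408 = 1 (should be 1). ✓

(x_1, y_1) = (7, 1); (x_2, y_2) = (97, 14).


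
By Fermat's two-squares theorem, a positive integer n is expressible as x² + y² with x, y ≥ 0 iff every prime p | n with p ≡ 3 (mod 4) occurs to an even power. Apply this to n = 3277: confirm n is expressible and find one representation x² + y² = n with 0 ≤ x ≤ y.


Step 1: Factor n = 3277 = 29 · 113.
Step 2: Check the mod-4 condition on each prime factor: 29 ≡ 1 (mod 4), exponent 1; 113 ≡ 1 (mod 4), exponent 1.
All primes ≡ 3 (mod 4) appear to even exponent (or don't appear), so by the two-squares theorem n IS expressible as a sum of two squares.
Step 3: Build a representation. Here n = 29 · 113 is a product of primes ≡ 1 (mod 4). Each prime p ≡ 1 (mod 4) is itself a sum of two squares; find a² by testing p − a² for a perfect square:
  29: 29 − 1² = 28, 29 − 2² = 25 = 5² ⇒ 29 = 2² + 5².
  113: 113 − 1² = 112, 113 − 2² = 109, 113 − 3² = 104, 113 − 4² = 97, 113 − 5² = 88, 113 − 6² = 77, 113 − 7² = 64 = 8² ⇒ 113 = 7² + 8².
  Combine using the Brahmagupta–Fibonacci identity (a² + b²)(c² + d²) = (ac − bd)² + (ad + bc)² = (ac + bd)² + (ad − bc)²:
  29 · 113 = 3277: from (2² + 5²)(7² + 8²), take (2·7 − 5·8, 2·8 + 5·7) = (14 − 40, 16 + 35) = (-26, 51); dropping signs (only squares matter) gives (26, 51); check 26² + 51² = 676 + 2601 = 3277 ✓.
Step 4: Order so x ≤ y and verify: 26² + 51² = 676 + 2601 = 3277 = n. ✓

n = 3277 = 26² + 51² (one valid representation with x ≤ y).


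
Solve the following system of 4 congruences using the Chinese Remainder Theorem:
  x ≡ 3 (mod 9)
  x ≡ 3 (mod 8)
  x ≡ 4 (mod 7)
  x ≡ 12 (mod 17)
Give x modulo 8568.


Product of moduli M = 9 · 8 · 7 · 17 = 8568.
Merge one congruence at a time:
  Start: x ≡ 3 (mod 9).
  Combine with x ≡ 3 (mod 8); new modulus lcm = 72.
    Write x = 3 + 9·t and substitute into x ≡ 3 (mod 8): 9·t ≡ 3 − 3 = 0 (mod 8).
    Reduce coefficients mod 8: 1·t ≡ 0 (mod 8).
    So t ≡ 0 (mod 8).
    Then x = 3 + 9·0 = 3, valid modulo lcm(9, 8) = 72: x ≡ 3 (mod 72).
  Combine with x ≡ 4 (mod 7); new modulus lcm = 504.
    Write x = 3 + 72·t and substitute into x ≡ 4 (mod 7): 72·t ≡ 4 − 3 = 1 (mod 7).
    Reduce coefficients mod 7: 2·t ≡ 1 (mod 7).
    The inverse of 2 mod 7 is 4 (since 2·4 = 8 = 1·7 + 1), so t ≡ 4·1 = 4 ≡ 4 (mod 7).
    Then x = 3 + 72·4 = 291, valid modulo lcm(72, 7) = 504: x ≡ 291 (mod 504).
  Combine with x ≡ 12 (mod 17); new modulus lcm = 8568.
    Write x = 291 + 504·t and substitute into x ≡ 12 (mod 17): 504·t ≡ 12 − 291 = -279 (mod 17).
    Reduce coefficients mod 17: 11·t ≡ 10 (mod 17).
    The inverse of 11 mod 17 is 14 (since 11·14 = 154 = 9·17 + 1), so t ≡ 14·10 = 140 ≡ 4 (mod 17).
    Then x = 291 + 504·4 = 2307, valid modulo lcm(504, 17) = 8568: x ≡ 2307 (mod 8568).
Verify against each original: 2307 mod 9 = 3, 2307 mod 8 = 3, 2307 mod 7 = 4, 2307 mod 17 = 12.

x ≡ 2307 (mod 8568).


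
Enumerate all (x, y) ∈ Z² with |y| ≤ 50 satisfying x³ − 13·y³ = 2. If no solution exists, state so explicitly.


The equation is x³ - 13y³ = 2. For fixed y, x³ = 13·y³ + 2, so a solution requires the RHS to be a perfect cube.
Strategy: iterate y from -50 to 50, compute RHS = 13·y³ + 2, and check whether it is a (positive or negative) perfect cube.
Check small values of y:
  y = 0: RHS = 2 is not a perfect cube.
  y = 1: RHS = 15 is not a perfect cube.
  y = -1: RHS = -11 is not a perfect cube.
  y = 2: RHS = 106 is not a perfect cube.
  y = -2: RHS = -102 is not a perfect cube.
  y = 3: RHS = 353 is not a perfect cube.
  y = -3: RHS = -349 is not a perfect cube.
Continuing the search up to |y| = 50 finds no solutions either.
No (x, y) in the scanned range satisfies the equation.

No integer solutions with |y| ≤ 50.


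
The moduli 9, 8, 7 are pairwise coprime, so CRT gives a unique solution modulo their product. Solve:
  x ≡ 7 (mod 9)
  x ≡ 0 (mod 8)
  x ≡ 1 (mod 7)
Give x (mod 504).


Moduli 9, 8, 7 are pairwise coprime; by CRT there is a unique solution modulo M = 9 · 8 · 7 = 504.
Solve pairwise, accumulating the modulus:
  Start with x ≡ 7 (mod 9).
  Combine with x ≡ 0 (mod 8): since gcd(9, 8) = 1, we get a unique residue mod 72.
    Write x = 7 + 9·t and substitute into x ≡ 0 (mod 8): 9·t ≡ 0 − 7 = -7 (mod 8).
    Reduce coefficients mod 8: 1·t ≡ 1 (mod 8).
    So t ≡ 1 (mod 8).
    Then x = 7 + 9·1 = 16, valid modulo lcm(9, 8) = 72: x ≡ 16 (mod 72).
  Combine with x ≡ 1 (mod 7): since gcd(72, 7) = 1, we get a unique residue mod 504.
    Write x = 16 + 72·t and substitute into x ≡ 1 (mod 7): 72·t ≡ 1 − 16 = -15 (mod 7).
    Reduce coefficients mod 7: 2·t ≡ 6 (mod 7).
    The inverse of 2 mod 7 is 4 (since 2·4 = 8 = 1·7 + 1), so t ≡ 4·6 = 24 ≡ 3 (mod 7).
    Then x = 16 + 72·3 = 232, valid modulo lcm(72, 7) = 504: x ≡ 232 (mod 504).
Verify: 232 mod 9 = 7 ✓, 232 mod 8 = 0 ✓, 232 mod 7 = 1 ✓.

x ≡ 232 (mod 504).


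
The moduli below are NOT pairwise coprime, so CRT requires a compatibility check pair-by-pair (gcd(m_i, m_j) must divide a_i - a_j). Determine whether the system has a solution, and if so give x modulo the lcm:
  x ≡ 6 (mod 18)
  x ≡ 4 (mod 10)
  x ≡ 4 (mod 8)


Moduli 18, 10, 8 are not pairwise coprime, so CRT works modulo lcm(m_i) when all pairwise compatibility conditions hold.
Pairwise compatibility: gcd(m_i, m_j) must divide a_i - a_j for every pair.
Merge one congruence at a time:
  Start: x ≡ 6 (mod 18).
  Combine with x ≡ 4 (mod 10): gcd(18, 10) = 2; 4 - 6 = -2, which IS divisible by 2, so compatible.
    Write x = 6 + 18·t and substitute into x ≡ 4 (mod 10): 18·t ≡ 4 − 6 = -2 (mod 10).
    Divide the congruence (and modulus) by g = 2: 9·t ≡ -1 (mod 5).
    Reduce coefficients mod 5: 4·t ≡ 4 (mod 5).
    The inverse of 4 mod 5 is 4 (since 4·4 = 16 = 3·5 + 1), so t ≡ 4·4 = 16 ≡ 1 (mod 5).
    Then x = 6 + 18·1 = 24, valid modulo lcm(18, 10) = 90: x ≡ 24 (mod 90).
  Combine with x ≡ 4 (mod 8): gcd(90, 8) = 2; 4 - 24 = -20, which IS divisible by 2, so compatible.
    Write x = 24 + 90·t and substitute into x ≡ 4 (mod 8): 90·t ≡ 4 − 24 = -20 (mod 8).
    Divide the congruence (and modulus) by g = 2: 45·t ≡ -10 (mod 4).
    Reduce coefficients mod 4: 1·t ≡ 2 (mod 4).
    So t ≡ 2 (mod 4).
    Then x = 24 + 90·2 = 204, valid modulo lcm(90, 8) = 360: x ≡ 204 (mod 360).
Verify: 204 mod 18 = 6, 204 mod 10 = 4, 204 mod 8 = 4.

x ≡ 204 (mod 360).


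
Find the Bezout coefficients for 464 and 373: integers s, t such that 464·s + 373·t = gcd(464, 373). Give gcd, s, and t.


Euclidean algorithm on (464, 373) — divide until remainder is 0:
  464 = 1 · 373 + 91
  373 = 4 · 91 + 9
  91 = 10 · 9 + 1
  9 = 9 · 1 + 0
gcd(464, 373) = 1.
Track Bezout coefficients alongside the remainders: start with r₀ = 464 = a·1 + b·0 (s = 1, t = 0) and r₁ = 373 = a·0 + b·1 (s = 0, t = 1); each new remainder r_{k+1} = r_{k-1} − q_k·r_k inherits s_{k+1} = s_{k-1} − q_k·s_k, t_{k+1} = t_{k-1} − q_k·t_k, so r_k = a·s_k + b·t_k at every step:
  q = 1: r = 91, s = 1 − 1·0 = 1, t = 0 − 1·1 = -1  (check: 464·1 + 373·(-1) = 91)
  q = 4: r = 9, s = 0 − 4·1 = -4, t = 1 − 4·(-1) = 5  (check: 464·(-4) + 373·5 = 9)
  q = 10: r = 1, s = 1 − 10·(-4) = 41, t = -1 − 10·5 = -51  (check: 464·41 + 373·(-51) = 1)
The row with r = 1 (the gcd) gives the Bezout coefficients s = 41, t = -51.
Result: 464 · (41) + 373 · (-51) = 1.

gcd(464, 373) = 1; s = 41, t = -51 (check: 464·41 + 373·(-51) = 1).


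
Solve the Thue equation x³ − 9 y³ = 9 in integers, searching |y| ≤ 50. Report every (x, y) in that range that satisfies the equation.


The equation is x³ - 9y³ = 9. For fixed y, x³ = 9·y³ + 9, so a solution requires the RHS to be a perfect cube.
Strategy: iterate y from -50 to 50, compute RHS = 9·y³ + 9, and check whether it is a (positive or negative) perfect cube.
Check small values of y:
  y = 0: RHS = 9 is not a perfect cube.
  y = 1: RHS = 18 is not a perfect cube.
  y = -1: RHS = 0 = (0)³ ⇒ x = 0 works.
  y = 2: RHS = 81 is not a perfect cube.
  y = -2: RHS = -63 is not a perfect cube.
  y = 3: RHS = 252 is not a perfect cube.
  y = -3: RHS = -234 is not a perfect cube.
Continuing the search up to |y| = 50 finds no further solutions beyond those listed.
Collected solutions: (0, -1).

Solutions (with |y| ≤ 50): (0, -1).


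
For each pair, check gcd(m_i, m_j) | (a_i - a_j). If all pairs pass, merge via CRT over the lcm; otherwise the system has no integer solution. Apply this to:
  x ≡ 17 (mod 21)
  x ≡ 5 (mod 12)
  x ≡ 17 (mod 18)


Moduli 21, 12, 18 are not pairwise coprime, so CRT works modulo lcm(m_i) when all pairwise compatibility conditions hold.
Pairwise compatibility: gcd(m_i, m_j) must divide a_i - a_j for every pair.
Merge one congruence at a time:
  Start: x ≡ 17 (mod 21).
  Combine with x ≡ 5 (mod 12): gcd(21, 12) = 3; 5 - 17 = -12, which IS divisible by 3, so compatible.
    Write x = 17 + 21·t and substitute into x ≡ 5 (mod 12): 21·t ≡ 5 − 17 = -12 (mod 12).
    Divide the congruence (and modulus) by g = 3: 7·t ≡ -4 (mod 4).
    Reduce coefficients mod 4: 3·t ≡ 0 (mod 4).
    The inverse of 3 mod 4 is 3 (since 3·3 = 9 = 2·4 + 1), so t ≡ 3·0 = 0 ≡ 0 (mod 4).
    Then x = 17 + 21·0 = 17, valid modulo lcm(21, 12) = 84: x ≡ 17 (mod 84).
  Combine with x ≡ 17 (mod 18): gcd(84, 18) = 6; 17 - 17 = 0, which IS divisible by 6, so compatible.
    Write x = 17 + 84·t and substitute into x ≡ 17 (mod 18): 84·t ≡ 17 − 17 = 0 (mod 18).
    Divide the congruence (and modulus) by g = 6: 14·t ≡ 0 (mod 3).
    Reduce coefficients mod 3: 2·t ≡ 0 (mod 3).
    The inverse of 2 mod 3 is 2 (since 2·2 = 4 = 1·3 + 1), so t ≡ 2·0 = 0 ≡ 0 (mod 3).
    Then x = 17 + 84·0 = 17, valid modulo lcm(84, 18) = 252: x ≡ 17 (mod 252).
Verify: 17 mod 21 = 17, 17 mod 12 = 5, 17 mod 18 = 17.

x ≡ 17 (mod 252).


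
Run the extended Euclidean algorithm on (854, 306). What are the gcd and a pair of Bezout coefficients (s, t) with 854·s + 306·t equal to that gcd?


Euclidean algorithm on (854, 306) — divide until remainder is 0:
  854 = 2 · 306 + 242
  306 = 1 · 242 + 64
  242 = 3 · 64 + 50
  64 = 1 · 50 + 14
  50 = 3 · 14 + 8
  14 = 1 · 8 + 6
  8 = 1 · 6 + 2
  6 = 3 · 2 + 0
gcd(854, 306) = 2.
Track Bezout coefficients alongside the remainders: start with r₀ = 854 = a·1 + b·0 (s = 1, t = 0) and r₁ = 306 = a·0 + b·1 (s = 0, t = 1); each new remainder r_{k+1} = r_{k-1} − q_k·r_k inherits s_{k+1} = s_{k-1} − q_k·s_k, t_{k+1} = t_{k-1} − q_k·t_k, so r_k = a·s_k + b·t_k at every step:
  q = 2: r = 242, s = 1 − 2·0 = 1, t = 0 − 2·1 = -2  (check: 854·1 + 306·(-2) = 242)
  q = 1: r = 64, s = 0 − 1·1 = -1, t = 1 − 1·(-2) = 3  (check: 854·(-1) + 306·3 = 64)
  q = 3: r = 50, s = 1 − 3·(-1) = 4, t = -2 − 3·3 = -11  (check: 854·4 + 306·(-11) = 50)
  q = 1: r = 14, s = -1 − 1·4 = -5, t = 3 − 1·(-11) = 14  (check: 854·(-5) + 306·14 = 14)
  q = 3: r = 8, s = 4 − 3·(-5) = 19, t = -11 − 3·14 = -53  (check: 854·19 + 306·(-53) = 8)
  q = 1: r = 6, s = -5 − 1·19 = -24, t = 14 − 1·(-53) = 67  (check: 854·(-24) + 306·67 = 6)
  q = 1: r = 2, s = 19 − 1·(-24) = 43, t = -53 − 1·67 = -120  (check: 854·43 + 306·(-120) = 2)
The row with r = 2 (the gcd) gives the Bezout coefficients s = 43, t = -120.
Result: 854 · (43) + 306 · (-120) = 2.

gcd(854, 306) = 2; s = 43, t = -120 (check: 854·43 + 306·(-120) = 2).


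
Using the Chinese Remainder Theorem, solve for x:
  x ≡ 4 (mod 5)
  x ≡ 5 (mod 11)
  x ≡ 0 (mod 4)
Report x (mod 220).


Moduli 5, 11, 4 are pairwise coprime; by CRT there is a unique solution modulo M = 5 · 11 · 4 = 220.
Solve pairwise, accumulating the modulus:
  Start with x ≡ 4 (mod 5).
  Combine with x ≡ 5 (mod 11): since gcd(5, 11) = 1, we get a unique residue mod 55.
    Write x = 4 + 5·t and substitute into x ≡ 5 (mod 11): 5·t ≡ 5 − 4 = 1 (mod 11).
    The inverse of 5 mod 11 is 9 (since 5·9 = 45 = 4·11 + 1), so t ≡ 9·1 = 9 ≡ 9 (mod 11).
    Then x = 4 + 5·9 = 49, valid modulo lcm(5, 11) = 55: x ≡ 49 (mod 55).
  Combine with x ≡ 0 (mod 4): since gcd(55, 4) = 1, we get a unique residue mod 220.
    Write x = 49 + 55·t and substitute into x ≡ 0 (mod 4): 55·t ≡ 0 − 49 = -49 (mod 4).
    Reduce coefficients mod 4: 3·t ≡ 3 (mod 4).
    The inverse of 3 mod 4 is 3 (since 3·3 = 9 = 2·4 + 1), so t ≡ 3·3 = 9 ≡ 1 (mod 4).
    Then x = 49 + 55·1 = 104, valid modulo lcm(55, 4) = 220: x ≡ 104 (mod 220).
Verify: 104 mod 5 = 4 ✓, 104 mod 11 = 5 ✓, 104 mod 4 = 0 ✓.

x ≡ 104 (mod 220).


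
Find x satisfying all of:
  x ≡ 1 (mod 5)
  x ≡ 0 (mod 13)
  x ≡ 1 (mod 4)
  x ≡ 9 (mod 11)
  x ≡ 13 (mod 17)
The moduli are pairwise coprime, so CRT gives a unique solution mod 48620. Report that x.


Product of moduli M = 5 · 13 · 4 · 11 · 17 = 48620.
Merge one congruence at a time:
  Start: x ≡ 1 (mod 5).
  Combine with x ≡ 0 (mod 13); new modulus lcm = 65.
    Write x = 1 + 5·t and substitute into x ≡ 0 (mod 13): 5·t ≡ 0 − 1 = -1 (mod 13).
    Reduce coefficients mod 13: 5·t ≡ 12 (mod 13).
    The inverse of 5 mod 13 is 8 (since 5·8 = 40 = 3·13 + 1), so t ≡ 8·12 = 96 ≡ 5 (mod 13).
    Then x = 1 + 5·5 = 26, valid modulo lcm(5, 13) = 65: x ≡ 26 (mod 65).
  Combine with x ≡ 1 (mod 4); new modulus lcm = 260.
    Write x = 26 + 65·t and substitute into x ≡ 1 (mod 4): 65·t ≡ 1 − 26 = -25 (mod 4).
    Reduce coefficients mod 4: 1·t ≡ 3 (mod 4).
    So t ≡ 3 (mod 4).
    Then x = 26 + 65·3 = 221, valid modulo lcm(65, 4) = 260: x ≡ 221 (mod 260).
  Combine with x ≡ 9 (mod 11); new modulus lcm = 2860.
    Write x = 221 + 260·t and substitute into x ≡ 9 (mod 11): 260·t ≡ 9 − 221 = -212 (mod 11).
    Reduce coefficients mod 11: 7·t ≡ 8 (mod 11).
    The inverse of 7 mod 11 is 8 (since 7·8 = 56 = 5·11 + 1), so t ≡ 8·8 = 64 ≡ 9 (mod 11).
    Then x = 221 + 260·9 = 2561, valid modulo lcm(260, 11) = 2860: x ≡ 2561 (mod 2860).
  Combine with x ≡ 13 (mod 17); new modulus lcm = 48620.
    Write x = 2561 + 2860·t and substitute into x ≡ 13 (mod 17): 2860·t ≡ 13 − 2561 = -2548 (mod 17).
    Reduce coefficients mod 17: 4·t ≡ 2 (mod 17).
    The inverse of 4 mod 17 is 13 (since 4·13 = 52 = 3·17 + 1), so t ≡ 13·2 = 26 ≡ 9 (mod 17).
    Then x = 2561 + 2860·9 = 28301, valid modulo lcm(2860, 17) = 48620: x ≡ 28301 (mod 48620).
Verify against each original: 28301 mod 5 = 1, 28301 mod 13 = 0, 28301 mod 4 = 1, 28301 mod 11 = 9, 28301 mod 17 = 13.

x ≡ 28301 (mod 48620).
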